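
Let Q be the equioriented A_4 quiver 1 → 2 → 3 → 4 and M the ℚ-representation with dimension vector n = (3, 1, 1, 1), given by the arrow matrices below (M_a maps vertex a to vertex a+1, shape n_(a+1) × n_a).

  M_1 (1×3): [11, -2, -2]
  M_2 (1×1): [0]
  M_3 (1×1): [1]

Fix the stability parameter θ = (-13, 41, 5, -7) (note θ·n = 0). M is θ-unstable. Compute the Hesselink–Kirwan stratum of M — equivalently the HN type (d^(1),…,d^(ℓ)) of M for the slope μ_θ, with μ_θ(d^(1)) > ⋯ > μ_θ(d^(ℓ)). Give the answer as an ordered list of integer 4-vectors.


Barcode: M ≅ I[1,1]^2, I[1,2], I[3,4]. HN layers by μ_θ (3 steps, strictly decreasing):
  μ^(1)=41; μ^(2)=-1; μ^(3)=-13

((0, 1, 0, 0); (0, 0, 1, 1); (3, 0, 0, 0))


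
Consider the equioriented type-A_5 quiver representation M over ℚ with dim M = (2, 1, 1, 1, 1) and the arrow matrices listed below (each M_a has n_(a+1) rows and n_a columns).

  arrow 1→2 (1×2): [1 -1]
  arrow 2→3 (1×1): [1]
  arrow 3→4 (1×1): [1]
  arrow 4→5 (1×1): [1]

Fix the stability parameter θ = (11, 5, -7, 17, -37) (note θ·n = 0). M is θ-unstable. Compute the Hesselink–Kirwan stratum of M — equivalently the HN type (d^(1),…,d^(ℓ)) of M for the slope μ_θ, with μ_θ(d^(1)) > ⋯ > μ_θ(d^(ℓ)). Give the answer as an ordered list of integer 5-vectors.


Barcode: M ≅ I[1,1], I[1,5]. HN layers by μ_θ (2 steps, strictly decreasing):
  μ^(1)=11; μ^(2)=-11/5

((1, 0, 0, 0, 0); (1, 1, 1, 1, 1))


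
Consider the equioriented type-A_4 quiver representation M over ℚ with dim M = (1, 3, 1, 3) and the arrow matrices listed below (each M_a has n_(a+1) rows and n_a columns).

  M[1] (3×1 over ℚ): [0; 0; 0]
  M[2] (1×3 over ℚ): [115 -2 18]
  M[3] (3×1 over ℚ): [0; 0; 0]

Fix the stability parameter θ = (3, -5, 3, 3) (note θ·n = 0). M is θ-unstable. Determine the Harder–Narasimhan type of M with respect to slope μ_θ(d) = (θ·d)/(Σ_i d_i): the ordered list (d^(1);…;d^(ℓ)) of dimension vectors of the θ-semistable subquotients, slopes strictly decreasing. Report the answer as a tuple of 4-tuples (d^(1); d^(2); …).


Barcode: M ≅ I[1,1], I[2,2]^2, I[2,3], I[4,4]^3. HN layers by μ_θ (2 steps, strictly decreasing):
  μ^(1)=3; μ^(2)=-5

((1, 0, 1, 3); (0, 3, 0, 0))


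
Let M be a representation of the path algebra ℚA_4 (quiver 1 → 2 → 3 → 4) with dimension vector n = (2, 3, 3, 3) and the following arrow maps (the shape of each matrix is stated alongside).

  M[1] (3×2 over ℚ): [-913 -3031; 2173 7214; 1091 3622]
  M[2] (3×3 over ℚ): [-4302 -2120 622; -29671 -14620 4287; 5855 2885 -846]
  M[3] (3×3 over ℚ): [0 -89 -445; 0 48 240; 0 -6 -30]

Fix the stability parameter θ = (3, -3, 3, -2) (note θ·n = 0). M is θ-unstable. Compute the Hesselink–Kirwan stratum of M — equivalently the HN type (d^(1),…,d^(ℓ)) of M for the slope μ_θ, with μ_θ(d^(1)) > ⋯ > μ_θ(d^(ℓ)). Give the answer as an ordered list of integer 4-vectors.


Via rank(M_{q-1}∘⋯∘M_p): M ≅ I[1,2], I[1,3], I[2,4], I[3,3], I[4,4]^2.
μ_θ-semistable layers: μ^(1)=3; μ^(2)=1/2; μ^(3)=0; μ^(4)=-2; μ^(5)=-3

((0, 0, 2, 0); (0, 0, 1, 1); (2, 2, 0, 0); (0, 0, 0, 2); (0, 1, 0, 0))


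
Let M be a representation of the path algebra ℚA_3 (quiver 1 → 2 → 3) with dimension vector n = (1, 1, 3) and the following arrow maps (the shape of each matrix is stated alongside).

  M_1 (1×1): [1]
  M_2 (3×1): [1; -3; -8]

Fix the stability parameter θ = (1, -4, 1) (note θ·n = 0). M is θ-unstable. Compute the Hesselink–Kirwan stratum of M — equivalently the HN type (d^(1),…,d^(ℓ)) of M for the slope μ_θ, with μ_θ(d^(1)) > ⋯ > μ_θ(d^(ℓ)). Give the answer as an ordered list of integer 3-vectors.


Interval decomposition of M: I[1,3], I[3,3]^2.
HN type (ℓ=2): μ^(1)=1; μ^(2)=-3/2

((0, 0, 3); (1, 1, 0))


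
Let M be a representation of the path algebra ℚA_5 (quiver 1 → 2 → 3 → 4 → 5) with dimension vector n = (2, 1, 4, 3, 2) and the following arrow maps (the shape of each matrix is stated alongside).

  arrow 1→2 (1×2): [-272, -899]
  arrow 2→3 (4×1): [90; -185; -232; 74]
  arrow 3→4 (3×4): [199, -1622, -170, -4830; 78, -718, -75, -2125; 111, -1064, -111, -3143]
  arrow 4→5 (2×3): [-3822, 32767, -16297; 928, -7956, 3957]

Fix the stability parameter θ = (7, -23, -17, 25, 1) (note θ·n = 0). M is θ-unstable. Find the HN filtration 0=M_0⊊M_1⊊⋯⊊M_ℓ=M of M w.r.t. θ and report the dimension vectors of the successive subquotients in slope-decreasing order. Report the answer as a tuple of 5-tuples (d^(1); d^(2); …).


Via rank(M_{q-1}∘⋯∘M_p): M ≅ I[1,1], I[1,3], I[3,4], I[3,5]^2.
μ_θ-semistable layers: μ^(1)=25; μ^(2)=13; μ^(3)=7; μ^(4)=-11; μ^(5)=-17

((0, 0, 0, 1, 0); (0, 0, 0, 2, 2); (1, 0, 0, 0, 0); (1, 1, 1, 0, 0); (0, 0, 3, 0, 0))


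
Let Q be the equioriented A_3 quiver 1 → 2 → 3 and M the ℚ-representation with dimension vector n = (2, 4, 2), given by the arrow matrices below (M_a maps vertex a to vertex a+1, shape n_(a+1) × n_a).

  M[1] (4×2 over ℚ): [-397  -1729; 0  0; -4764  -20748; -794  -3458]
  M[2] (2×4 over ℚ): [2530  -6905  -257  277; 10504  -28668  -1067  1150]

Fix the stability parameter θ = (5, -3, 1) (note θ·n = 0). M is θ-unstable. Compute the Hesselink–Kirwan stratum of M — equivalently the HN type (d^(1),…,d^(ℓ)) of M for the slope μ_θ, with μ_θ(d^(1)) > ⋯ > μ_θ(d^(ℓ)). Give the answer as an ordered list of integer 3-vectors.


Via rank(M_{q-1}∘⋯∘M_p): M ≅ I[1,1], I[1,2], I[2,2], I[2,3]^2.
μ_θ-semistable layers: μ^(1)=5; μ^(2)=1; μ^(3)=-3

((1, 0, 0); (1, 1, 2); (0, 3, 0))


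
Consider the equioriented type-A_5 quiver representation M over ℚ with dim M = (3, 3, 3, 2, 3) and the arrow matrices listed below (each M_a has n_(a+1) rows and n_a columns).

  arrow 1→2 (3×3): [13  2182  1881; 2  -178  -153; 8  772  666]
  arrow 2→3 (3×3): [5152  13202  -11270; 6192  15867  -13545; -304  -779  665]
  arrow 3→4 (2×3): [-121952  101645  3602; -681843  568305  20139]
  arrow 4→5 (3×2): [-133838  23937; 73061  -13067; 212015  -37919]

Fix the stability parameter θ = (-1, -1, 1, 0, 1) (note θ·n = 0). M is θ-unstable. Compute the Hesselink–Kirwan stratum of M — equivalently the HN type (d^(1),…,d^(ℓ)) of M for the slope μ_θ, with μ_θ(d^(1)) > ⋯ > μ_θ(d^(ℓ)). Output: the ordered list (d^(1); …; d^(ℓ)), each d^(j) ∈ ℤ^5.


Interval decomposition of M: I[1,1], I[1,2], I[1,5], I[2,2], I[3,3], I[3,5], I[5,5].
HN type (ℓ=3): μ^(1)=1; μ^(2)=1/2; μ^(3)=-1

((0, 0, 1, 0, 3); (0, 0, 2, 2, 0); (3, 3, 0, 0, 0))


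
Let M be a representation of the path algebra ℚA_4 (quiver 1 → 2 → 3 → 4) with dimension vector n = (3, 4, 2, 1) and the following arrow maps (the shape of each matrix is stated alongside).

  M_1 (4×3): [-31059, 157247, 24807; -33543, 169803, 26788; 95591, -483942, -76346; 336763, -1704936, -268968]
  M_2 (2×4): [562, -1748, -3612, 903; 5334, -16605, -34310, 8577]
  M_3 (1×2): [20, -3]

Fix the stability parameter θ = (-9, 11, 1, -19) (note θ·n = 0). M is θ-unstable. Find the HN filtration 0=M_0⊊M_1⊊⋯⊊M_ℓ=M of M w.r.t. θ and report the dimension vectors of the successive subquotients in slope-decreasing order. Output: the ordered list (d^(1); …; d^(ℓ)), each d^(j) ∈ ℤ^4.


Via rank(M_{q-1}∘⋯∘M_p): M ≅ I[1,2], I[1,3], I[1,4], I[2,2].
μ_θ-semistable layers: μ^(1)=11; μ^(2)=6; μ^(3)=-7/3; μ^(4)=-9

((0, 2, 0, 0); (0, 1, 1, 0); (0, 1, 1, 1); (3, 0, 0, 0))


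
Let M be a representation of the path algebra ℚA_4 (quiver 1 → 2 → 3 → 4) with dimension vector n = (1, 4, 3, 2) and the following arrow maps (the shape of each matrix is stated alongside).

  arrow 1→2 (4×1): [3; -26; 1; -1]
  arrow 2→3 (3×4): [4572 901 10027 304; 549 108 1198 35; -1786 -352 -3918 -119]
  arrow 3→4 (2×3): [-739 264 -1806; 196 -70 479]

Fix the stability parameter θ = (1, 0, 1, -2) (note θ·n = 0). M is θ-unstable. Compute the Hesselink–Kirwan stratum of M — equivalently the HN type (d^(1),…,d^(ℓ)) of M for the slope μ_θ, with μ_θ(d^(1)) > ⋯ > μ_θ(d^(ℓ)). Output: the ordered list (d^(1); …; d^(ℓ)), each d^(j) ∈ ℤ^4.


Via rank(M_{q-1}∘⋯∘M_p): M ≅ I[1,4], I[2,2], I[2,3], I[2,4].
μ_θ-semistable layers: μ^(1)=1; μ^(2)=0; μ^(3)=-1/3

((0, 0, 1, 0); (1, 3, 1, 1); (0, 1, 1, 1))


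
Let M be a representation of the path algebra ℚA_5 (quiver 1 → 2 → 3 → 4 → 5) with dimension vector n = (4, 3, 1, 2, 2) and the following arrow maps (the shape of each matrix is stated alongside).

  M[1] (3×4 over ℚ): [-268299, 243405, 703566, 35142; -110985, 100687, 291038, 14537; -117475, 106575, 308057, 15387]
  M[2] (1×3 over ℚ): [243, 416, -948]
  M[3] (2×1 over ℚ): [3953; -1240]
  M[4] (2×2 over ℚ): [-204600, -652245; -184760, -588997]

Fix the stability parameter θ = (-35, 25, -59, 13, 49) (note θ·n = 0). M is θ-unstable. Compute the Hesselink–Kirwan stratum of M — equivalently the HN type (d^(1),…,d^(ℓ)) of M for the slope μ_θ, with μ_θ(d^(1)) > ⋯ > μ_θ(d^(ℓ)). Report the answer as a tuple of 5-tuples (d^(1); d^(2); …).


Barcode: M ≅ I[1,1], I[1,2]^2, I[1,4], I[4,5], I[5,5]. HN layers by μ_θ (5 steps, strictly decreasing):
  μ^(1)=49; μ^(2)=25; μ^(3)=13; μ^(4)=-17; μ^(5)=-35

((0, 0, 0, 0, 2); (0, 2, 0, 0, 0); (0, 0, 0, 2, 0); (0, 1, 1, 0, 0); (4, 0, 0, 0, 0))


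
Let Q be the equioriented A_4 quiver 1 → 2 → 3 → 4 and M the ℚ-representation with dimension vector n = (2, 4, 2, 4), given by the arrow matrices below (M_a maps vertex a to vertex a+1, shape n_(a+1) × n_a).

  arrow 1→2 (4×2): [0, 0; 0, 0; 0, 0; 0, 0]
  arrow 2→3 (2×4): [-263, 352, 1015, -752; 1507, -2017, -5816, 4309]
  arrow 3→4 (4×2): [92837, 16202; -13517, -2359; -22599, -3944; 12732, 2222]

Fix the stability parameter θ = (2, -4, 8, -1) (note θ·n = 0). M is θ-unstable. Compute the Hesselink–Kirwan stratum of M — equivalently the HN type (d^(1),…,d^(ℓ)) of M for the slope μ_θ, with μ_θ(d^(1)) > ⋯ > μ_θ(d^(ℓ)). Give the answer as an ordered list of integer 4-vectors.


Via rank(M_{q-1}∘⋯∘M_p): M ≅ I[1,1]^2, I[2,2]^2, I[2,4]^2, I[4,4]^2.
μ_θ-semistable layers: μ^(1)=7/2; μ^(2)=2; μ^(3)=-1; μ^(4)=-4

((0, 0, 2, 2); (2, 0, 0, 0); (0, 0, 0, 2); (0, 4, 0, 0))


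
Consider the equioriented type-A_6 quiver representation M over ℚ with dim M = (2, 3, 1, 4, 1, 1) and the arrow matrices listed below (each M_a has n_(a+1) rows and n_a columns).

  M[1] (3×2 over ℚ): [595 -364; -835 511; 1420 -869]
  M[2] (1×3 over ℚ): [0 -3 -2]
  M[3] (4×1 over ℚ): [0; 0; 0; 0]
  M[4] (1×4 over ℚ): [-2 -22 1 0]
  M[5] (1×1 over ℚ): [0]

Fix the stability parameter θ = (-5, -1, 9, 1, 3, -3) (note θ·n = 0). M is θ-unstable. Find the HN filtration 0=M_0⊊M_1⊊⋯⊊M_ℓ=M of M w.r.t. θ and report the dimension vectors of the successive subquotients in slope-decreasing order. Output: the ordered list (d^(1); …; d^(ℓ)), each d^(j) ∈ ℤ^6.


Via rank(M_{q-1}∘⋯∘M_p): M ≅ I[1,2], I[1,3], I[2,2], I[4,4]^3, I[4,5], I[6,6].
μ_θ-semistable layers: μ^(1)=9; μ^(2)=3; μ^(3)=1; μ^(4)=-1; μ^(5)=-3; μ^(6)=-5

((0, 0, 1, 0, 0, 0); (0, 0, 0, 0, 1, 0); (0, 0, 0, 4, 0, 0); (0, 3, 0, 0, 0, 0); (0, 0, 0, 0, 0, 1); (2, 0, 0, 0, 0, 0))


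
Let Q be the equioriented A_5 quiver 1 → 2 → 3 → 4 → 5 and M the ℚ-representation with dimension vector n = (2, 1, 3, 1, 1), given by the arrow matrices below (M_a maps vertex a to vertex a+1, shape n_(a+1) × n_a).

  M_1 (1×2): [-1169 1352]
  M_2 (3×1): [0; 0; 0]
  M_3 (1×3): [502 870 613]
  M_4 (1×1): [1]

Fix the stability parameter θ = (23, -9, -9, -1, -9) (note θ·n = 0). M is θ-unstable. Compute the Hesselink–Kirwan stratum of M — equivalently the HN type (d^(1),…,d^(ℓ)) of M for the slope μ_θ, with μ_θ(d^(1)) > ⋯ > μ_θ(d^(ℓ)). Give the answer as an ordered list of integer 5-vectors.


Via rank(M_{q-1}∘⋯∘M_p): M ≅ I[1,1], I[1,2], I[3,3]^2, I[3,5].
μ_θ-semistable layers: μ^(1)=23; μ^(2)=7; μ^(3)=-5; μ^(4)=-9

((1, 0, 0, 0, 0); (1, 1, 0, 0, 0); (0, 0, 0, 1, 1); (0, 0, 3, 0, 0))


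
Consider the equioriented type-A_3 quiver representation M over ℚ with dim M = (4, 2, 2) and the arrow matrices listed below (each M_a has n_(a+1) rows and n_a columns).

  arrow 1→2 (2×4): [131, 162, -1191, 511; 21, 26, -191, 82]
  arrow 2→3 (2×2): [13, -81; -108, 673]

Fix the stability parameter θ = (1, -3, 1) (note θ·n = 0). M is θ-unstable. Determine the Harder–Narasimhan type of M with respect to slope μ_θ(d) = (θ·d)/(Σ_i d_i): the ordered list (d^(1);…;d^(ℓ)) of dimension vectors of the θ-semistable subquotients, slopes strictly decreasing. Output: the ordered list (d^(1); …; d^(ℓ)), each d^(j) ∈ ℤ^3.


Interval decomposition of M: I[1,1]^2, I[1,3]^2.
HN type (ℓ=2): μ^(1)=1; μ^(2)=-1

((2, 0, 2); (2, 2, 0))


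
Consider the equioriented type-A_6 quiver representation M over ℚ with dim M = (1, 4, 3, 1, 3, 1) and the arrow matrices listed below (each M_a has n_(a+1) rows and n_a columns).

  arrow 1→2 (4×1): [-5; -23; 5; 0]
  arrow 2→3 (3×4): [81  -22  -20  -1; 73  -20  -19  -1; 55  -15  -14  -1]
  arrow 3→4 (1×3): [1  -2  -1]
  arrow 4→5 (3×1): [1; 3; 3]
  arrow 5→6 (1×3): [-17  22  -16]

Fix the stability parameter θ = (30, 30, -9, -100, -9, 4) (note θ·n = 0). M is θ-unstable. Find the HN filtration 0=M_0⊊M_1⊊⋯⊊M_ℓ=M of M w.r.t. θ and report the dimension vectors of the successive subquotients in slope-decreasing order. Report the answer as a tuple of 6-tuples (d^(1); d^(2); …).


Interval decomposition of M: I[1,6], I[2,2], I[2,3]^2, I[5,5]^2.
HN type (ℓ=5): μ^(1)=30; μ^(2)=21/2; μ^(3)=4; μ^(4)=-9; μ^(5)=-49/4

((0, 1, 0, 0, 0, 0); (0, 2, 2, 0, 0, 0); (0, 0, 0, 0, 0, 1); (0, 0, 0, 0, 3, 0); (1, 1, 1, 1, 0, 0))


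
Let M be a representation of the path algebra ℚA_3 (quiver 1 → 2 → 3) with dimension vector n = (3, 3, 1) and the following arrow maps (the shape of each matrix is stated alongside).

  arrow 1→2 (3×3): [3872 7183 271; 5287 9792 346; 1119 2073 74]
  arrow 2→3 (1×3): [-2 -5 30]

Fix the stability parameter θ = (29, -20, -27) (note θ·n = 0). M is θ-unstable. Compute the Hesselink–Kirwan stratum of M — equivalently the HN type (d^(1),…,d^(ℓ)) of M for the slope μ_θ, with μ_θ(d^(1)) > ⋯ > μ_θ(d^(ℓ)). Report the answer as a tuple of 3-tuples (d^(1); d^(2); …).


Barcode: M ≅ I[1,2]^2, I[1,3]. HN layers by μ_θ (2 steps, strictly decreasing):
  μ^(1)=9/2; μ^(2)=-6

((2, 2, 0); (1, 1, 1))


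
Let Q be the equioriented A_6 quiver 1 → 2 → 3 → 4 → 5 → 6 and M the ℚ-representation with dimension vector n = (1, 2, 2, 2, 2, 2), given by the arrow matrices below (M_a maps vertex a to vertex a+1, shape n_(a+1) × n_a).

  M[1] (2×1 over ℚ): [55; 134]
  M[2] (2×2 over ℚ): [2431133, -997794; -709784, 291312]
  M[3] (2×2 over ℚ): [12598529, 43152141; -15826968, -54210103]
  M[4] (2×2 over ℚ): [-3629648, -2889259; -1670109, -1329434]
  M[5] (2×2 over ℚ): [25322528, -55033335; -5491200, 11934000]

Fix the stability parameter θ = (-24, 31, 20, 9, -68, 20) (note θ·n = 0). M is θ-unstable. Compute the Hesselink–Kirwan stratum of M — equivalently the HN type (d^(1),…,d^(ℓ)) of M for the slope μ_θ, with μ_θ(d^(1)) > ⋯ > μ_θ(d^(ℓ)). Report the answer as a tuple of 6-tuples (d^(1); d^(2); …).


Via rank(M_{q-1}∘⋯∘M_p): M ≅ I[1,6], I[2,2], I[3,5], I[6,6].
μ_θ-semistable layers: μ^(1)=31; μ^(2)=20; μ^(3)=-2; μ^(4)=-13; μ^(5)=-24

((0, 1, 0, 0, 0, 0); (0, 0, 0, 0, 0, 2); (0, 1, 1, 1, 1, 0); (0, 0, 1, 1, 1, 0); (1, 0, 0, 0, 0, 0))


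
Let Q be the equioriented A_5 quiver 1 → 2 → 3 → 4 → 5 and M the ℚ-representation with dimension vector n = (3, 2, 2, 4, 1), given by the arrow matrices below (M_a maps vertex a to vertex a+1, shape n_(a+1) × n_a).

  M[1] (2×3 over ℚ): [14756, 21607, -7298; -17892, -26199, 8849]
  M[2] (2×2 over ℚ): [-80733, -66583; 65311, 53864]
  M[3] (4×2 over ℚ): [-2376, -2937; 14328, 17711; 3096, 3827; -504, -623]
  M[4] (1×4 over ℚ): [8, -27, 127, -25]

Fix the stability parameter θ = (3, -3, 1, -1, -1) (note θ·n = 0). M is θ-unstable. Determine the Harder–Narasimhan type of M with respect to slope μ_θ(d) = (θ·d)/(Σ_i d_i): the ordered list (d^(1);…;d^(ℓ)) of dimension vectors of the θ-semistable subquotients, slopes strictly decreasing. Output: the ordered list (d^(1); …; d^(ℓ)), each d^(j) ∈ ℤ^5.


Via rank(M_{q-1}∘⋯∘M_p): M ≅ I[1,1], I[1,3], I[1,5], I[4,4]^3.
μ_θ-semistable layers: μ^(1)=3; μ^(2)=1; μ^(3)=0; μ^(4)=-1/5; μ^(5)=-1

((1, 0, 0, 0, 0); (0, 0, 1, 0, 0); (1, 1, 0, 0, 0); (1, 1, 1, 1, 1); (0, 0, 0, 3, 0))


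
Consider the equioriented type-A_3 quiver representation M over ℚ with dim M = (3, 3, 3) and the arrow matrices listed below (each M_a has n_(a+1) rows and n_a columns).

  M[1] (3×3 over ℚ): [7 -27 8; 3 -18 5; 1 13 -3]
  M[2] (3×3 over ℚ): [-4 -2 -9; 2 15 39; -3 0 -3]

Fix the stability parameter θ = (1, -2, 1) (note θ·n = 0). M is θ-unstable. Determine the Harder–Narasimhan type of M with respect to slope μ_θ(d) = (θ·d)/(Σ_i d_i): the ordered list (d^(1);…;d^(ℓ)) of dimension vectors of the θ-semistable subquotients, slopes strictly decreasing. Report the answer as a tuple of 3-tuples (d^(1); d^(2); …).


Barcode: M ≅ I[1,3]^3. HN layers by μ_θ (2 steps, strictly decreasing):
  μ^(1)=1; μ^(2)=-1/2

((0, 0, 3); (3, 3, 0))


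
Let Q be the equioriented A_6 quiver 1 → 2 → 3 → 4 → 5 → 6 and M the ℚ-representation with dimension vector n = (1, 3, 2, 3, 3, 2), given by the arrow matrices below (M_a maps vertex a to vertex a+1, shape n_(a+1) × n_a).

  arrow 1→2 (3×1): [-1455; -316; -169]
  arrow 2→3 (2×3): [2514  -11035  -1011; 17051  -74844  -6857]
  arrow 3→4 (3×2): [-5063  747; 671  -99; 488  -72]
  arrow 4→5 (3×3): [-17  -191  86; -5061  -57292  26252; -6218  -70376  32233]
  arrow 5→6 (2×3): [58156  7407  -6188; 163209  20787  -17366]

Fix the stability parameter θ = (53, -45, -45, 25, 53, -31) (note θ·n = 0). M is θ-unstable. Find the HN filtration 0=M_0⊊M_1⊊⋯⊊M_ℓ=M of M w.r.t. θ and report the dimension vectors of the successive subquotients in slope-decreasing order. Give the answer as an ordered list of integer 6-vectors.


Via rank(M_{q-1}∘⋯∘M_p): M ≅ I[1,6], I[2,2], I[2,3], I[4,5], I[4,6].
μ_θ-semistable layers: μ^(1)=53; μ^(2)=25; μ^(3)=47/3; μ^(4)=-37/3; μ^(5)=-45

((0, 0, 0, 0, 1, 0); (0, 0, 0, 1, 0, 0); (0, 0, 0, 2, 2, 2); (1, 1, 1, 0, 0, 0); (0, 2, 1, 0, 0, 0))


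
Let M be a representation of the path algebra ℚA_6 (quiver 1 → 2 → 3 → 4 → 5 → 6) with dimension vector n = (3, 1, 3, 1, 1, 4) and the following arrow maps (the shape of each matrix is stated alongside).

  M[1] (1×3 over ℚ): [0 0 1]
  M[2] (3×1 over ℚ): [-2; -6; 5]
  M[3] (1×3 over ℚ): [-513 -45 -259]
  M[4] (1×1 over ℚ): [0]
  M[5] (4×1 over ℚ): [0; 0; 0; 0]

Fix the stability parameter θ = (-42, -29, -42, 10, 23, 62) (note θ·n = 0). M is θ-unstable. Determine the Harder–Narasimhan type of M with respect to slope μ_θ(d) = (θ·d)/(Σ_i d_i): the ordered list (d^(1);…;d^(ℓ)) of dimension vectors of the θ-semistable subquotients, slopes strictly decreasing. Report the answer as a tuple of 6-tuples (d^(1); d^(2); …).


Interval decomposition of M: I[1,1]^2, I[1,4], I[3,3]^2, I[5,5], I[6,6]^4.
HN type (ℓ=5): μ^(1)=62; μ^(2)=23; μ^(3)=10; μ^(4)=-71/2; μ^(5)=-42

((0, 0, 0, 0, 0, 4); (0, 0, 0, 0, 1, 0); (0, 0, 0, 1, 0, 0); (0, 1, 1, 0, 0, 0); (3, 0, 2, 0, 0, 0))


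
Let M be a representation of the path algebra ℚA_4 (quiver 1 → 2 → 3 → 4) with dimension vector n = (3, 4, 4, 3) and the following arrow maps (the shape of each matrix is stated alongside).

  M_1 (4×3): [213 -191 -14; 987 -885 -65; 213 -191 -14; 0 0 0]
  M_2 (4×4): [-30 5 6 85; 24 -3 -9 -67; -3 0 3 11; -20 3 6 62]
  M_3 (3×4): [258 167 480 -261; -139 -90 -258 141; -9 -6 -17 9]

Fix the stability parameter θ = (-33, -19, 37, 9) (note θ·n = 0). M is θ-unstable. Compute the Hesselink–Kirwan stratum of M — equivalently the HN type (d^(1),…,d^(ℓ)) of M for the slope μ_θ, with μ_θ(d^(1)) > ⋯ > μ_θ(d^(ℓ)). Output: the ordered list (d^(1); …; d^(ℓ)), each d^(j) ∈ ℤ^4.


Interval decomposition of M: I[1,1], I[1,4]^2, I[2,3], I[2,4].
HN type (ℓ=4): μ^(1)=37; μ^(2)=23; μ^(3)=-19; μ^(4)=-33

((0, 0, 1, 0); (0, 0, 3, 3); (0, 4, 0, 0); (3, 0, 0, 0))


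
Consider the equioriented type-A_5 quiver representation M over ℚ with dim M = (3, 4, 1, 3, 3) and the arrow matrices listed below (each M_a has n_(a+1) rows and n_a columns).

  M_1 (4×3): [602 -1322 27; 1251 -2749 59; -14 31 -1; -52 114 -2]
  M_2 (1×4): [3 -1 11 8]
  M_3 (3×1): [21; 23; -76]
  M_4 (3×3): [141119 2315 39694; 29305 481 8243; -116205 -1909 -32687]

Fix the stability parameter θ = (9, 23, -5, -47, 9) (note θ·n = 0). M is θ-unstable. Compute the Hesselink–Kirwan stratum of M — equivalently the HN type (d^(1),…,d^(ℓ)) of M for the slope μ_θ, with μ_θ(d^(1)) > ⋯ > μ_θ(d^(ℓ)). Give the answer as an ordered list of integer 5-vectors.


Barcode: M ≅ I[1,2]^2, I[1,4], I[2,2], I[4,5]^2, I[5,5]. HN layers by μ_θ (4 steps, strictly decreasing):
  μ^(1)=23; μ^(2)=9; μ^(3)=-5; μ^(4)=-47

((0, 3, 0, 0, 0); (2, 0, 0, 0, 3); (1, 1, 1, 1, 0); (0, 0, 0, 2, 0))


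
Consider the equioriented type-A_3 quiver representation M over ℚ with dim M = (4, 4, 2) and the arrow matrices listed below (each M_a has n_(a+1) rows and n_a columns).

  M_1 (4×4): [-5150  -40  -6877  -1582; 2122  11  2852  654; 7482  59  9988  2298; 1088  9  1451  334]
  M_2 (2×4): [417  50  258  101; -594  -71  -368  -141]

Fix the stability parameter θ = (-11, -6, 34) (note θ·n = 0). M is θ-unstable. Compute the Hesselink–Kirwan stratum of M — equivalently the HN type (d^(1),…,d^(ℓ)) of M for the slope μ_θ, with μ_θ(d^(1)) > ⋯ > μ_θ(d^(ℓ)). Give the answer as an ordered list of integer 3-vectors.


Interval decomposition of M: I[1,1], I[1,2], I[1,3]^2, I[2,2].
HN type (ℓ=3): μ^(1)=34; μ^(2)=-6; μ^(3)=-11

((0, 0, 2); (0, 4, 0); (4, 0, 0))


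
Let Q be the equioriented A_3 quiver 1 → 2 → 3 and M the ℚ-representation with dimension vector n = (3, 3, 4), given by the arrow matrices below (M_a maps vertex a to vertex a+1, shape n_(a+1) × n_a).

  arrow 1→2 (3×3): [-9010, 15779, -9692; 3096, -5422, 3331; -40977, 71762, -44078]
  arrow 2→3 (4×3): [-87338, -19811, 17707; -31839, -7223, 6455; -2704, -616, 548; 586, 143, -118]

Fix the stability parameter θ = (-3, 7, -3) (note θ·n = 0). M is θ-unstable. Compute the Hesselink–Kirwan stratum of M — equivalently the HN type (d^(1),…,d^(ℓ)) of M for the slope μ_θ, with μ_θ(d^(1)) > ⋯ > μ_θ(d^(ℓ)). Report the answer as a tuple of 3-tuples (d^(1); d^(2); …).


Via rank(M_{q-1}∘⋯∘M_p): M ≅ I[1,3]^3, I[3,3].
μ_θ-semistable layers: μ^(1)=2; μ^(2)=-3

((0, 3, 3); (3, 0, 1))


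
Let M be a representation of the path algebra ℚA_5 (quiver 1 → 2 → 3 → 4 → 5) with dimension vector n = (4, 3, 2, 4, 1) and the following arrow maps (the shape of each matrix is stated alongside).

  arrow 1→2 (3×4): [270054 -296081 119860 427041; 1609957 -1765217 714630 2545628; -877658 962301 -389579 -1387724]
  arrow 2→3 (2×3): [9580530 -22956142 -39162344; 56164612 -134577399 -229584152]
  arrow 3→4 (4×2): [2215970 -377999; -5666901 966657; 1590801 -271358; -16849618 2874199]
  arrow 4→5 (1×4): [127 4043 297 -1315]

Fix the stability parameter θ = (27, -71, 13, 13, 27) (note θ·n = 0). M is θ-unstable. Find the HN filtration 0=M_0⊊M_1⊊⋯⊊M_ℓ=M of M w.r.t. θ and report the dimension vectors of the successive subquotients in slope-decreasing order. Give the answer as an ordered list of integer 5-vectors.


Barcode: M ≅ I[1,1], I[1,2], I[1,4], I[1,5], I[4,4]^2. HN layers by μ_θ (3 steps, strictly decreasing):
  μ^(1)=27; μ^(2)=13; μ^(3)=-22

((1, 0, 0, 0, 1); (0, 0, 2, 4, 0); (3, 3, 0, 0, 0))


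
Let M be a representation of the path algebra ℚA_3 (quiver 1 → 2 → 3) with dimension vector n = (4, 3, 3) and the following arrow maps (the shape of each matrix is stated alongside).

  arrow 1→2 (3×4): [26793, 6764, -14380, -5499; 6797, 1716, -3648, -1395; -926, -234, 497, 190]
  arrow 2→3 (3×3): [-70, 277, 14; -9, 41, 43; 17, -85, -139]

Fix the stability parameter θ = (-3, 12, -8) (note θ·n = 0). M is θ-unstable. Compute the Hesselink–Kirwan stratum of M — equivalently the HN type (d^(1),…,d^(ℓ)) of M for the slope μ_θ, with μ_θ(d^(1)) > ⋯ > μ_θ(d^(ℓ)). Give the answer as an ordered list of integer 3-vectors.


Via rank(M_{q-1}∘⋯∘M_p): M ≅ I[1,1], I[1,3]^3.
μ_θ-semistable layers: μ^(1)=2; μ^(2)=-3

((0, 3, 3); (4, 0, 0))


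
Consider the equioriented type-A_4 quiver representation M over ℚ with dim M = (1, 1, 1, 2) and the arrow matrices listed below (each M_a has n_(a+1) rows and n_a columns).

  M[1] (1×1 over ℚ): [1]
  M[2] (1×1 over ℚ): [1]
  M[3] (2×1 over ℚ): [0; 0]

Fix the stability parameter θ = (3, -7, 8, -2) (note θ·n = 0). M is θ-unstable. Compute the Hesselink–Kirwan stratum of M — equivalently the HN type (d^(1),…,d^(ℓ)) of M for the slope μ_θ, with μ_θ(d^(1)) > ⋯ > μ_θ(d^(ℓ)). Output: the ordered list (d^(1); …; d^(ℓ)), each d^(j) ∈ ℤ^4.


Via rank(M_{q-1}∘⋯∘M_p): M ≅ I[1,3], I[4,4]^2.
μ_θ-semistable layers: μ^(1)=8; μ^(2)=-2

((0, 0, 1, 0); (1, 1, 0, 2))


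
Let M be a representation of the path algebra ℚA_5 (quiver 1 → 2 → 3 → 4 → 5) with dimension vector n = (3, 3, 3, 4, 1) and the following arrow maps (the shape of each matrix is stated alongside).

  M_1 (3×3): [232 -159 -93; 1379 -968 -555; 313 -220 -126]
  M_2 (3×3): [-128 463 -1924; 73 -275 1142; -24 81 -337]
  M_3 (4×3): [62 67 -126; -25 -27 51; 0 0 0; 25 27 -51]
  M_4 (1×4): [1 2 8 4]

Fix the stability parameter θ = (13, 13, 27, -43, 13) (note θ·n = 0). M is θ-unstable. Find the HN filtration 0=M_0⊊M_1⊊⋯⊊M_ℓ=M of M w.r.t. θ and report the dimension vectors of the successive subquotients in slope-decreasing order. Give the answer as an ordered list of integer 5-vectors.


Via rank(M_{q-1}∘⋯∘M_p): M ≅ I[1,3], I[1,4], I[1,5], I[4,4]^2.
μ_θ-semistable layers: μ^(1)=27; μ^(2)=13; μ^(3)=5/2; μ^(4)=-43

((0, 0, 1, 0, 0); (1, 1, 0, 0, 1); (2, 2, 2, 2, 0); (0, 0, 0, 2, 0))


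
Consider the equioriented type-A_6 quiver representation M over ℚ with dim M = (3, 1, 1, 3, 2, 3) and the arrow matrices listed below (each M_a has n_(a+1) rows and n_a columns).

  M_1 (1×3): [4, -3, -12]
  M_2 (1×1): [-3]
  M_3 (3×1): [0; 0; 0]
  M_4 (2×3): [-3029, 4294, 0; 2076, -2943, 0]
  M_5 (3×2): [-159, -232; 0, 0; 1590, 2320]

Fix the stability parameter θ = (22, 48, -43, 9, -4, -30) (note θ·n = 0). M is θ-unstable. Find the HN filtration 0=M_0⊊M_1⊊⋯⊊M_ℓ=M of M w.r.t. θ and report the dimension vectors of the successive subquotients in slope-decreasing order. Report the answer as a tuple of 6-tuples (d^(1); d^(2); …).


Barcode: M ≅ I[1,1]^2, I[1,3], I[4,4], I[4,5], I[4,6], I[6,6]^2. HN layers by μ_θ (5 steps, strictly decreasing):
  μ^(1)=22; μ^(2)=9; μ^(3)=5/2; μ^(4)=-25/3; μ^(5)=-30

((2, 0, 0, 0, 0, 0); (1, 1, 1, 1, 0, 0); (0, 0, 0, 1, 1, 0); (0, 0, 0, 1, 1, 1); (0, 0, 0, 0, 0, 2))


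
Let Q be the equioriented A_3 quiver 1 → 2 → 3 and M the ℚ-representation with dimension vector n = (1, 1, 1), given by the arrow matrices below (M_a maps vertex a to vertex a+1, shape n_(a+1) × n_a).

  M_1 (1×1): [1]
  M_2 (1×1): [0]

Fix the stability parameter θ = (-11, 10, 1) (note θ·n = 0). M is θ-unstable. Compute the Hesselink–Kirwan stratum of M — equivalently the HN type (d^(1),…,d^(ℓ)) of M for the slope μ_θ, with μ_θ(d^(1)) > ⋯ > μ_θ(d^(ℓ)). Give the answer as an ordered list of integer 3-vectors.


Interval decomposition of M: I[1,2], I[3,3].
HN type (ℓ=3): μ^(1)=10; μ^(2)=1; μ^(3)=-11

((0, 1, 0); (0, 0, 1); (1, 0, 0))


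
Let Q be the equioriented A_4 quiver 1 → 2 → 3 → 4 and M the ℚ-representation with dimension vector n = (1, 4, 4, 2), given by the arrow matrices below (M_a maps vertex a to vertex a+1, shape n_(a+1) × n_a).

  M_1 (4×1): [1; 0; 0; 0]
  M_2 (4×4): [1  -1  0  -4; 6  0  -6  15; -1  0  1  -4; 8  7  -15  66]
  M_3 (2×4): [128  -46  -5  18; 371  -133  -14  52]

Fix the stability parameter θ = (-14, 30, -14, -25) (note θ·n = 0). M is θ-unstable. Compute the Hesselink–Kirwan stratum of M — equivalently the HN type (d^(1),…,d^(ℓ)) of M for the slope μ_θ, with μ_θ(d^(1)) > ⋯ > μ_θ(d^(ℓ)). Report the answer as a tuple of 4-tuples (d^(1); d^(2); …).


Interval decomposition of M: I[1,4], I[2,2], I[2,3], I[2,4], I[3,3].
HN type (ℓ=4): μ^(1)=30; μ^(2)=8; μ^(3)=-3; μ^(4)=-14

((0, 1, 0, 0); (0, 1, 1, 0); (0, 2, 2, 2); (1, 0, 1, 0))


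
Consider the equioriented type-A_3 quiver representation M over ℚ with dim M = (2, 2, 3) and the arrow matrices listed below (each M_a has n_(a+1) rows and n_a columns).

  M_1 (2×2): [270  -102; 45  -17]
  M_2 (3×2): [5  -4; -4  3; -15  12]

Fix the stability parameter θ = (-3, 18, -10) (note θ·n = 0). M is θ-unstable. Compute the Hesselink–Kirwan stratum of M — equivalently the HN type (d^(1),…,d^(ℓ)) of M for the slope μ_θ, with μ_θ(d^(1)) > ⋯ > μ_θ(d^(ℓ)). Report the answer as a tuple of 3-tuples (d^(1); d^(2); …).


Barcode: M ≅ I[1,1], I[1,3], I[2,3], I[3,3]. HN layers by μ_θ (3 steps, strictly decreasing):
  μ^(1)=4; μ^(2)=-3; μ^(3)=-10

((0, 2, 2); (2, 0, 0); (0, 0, 1))


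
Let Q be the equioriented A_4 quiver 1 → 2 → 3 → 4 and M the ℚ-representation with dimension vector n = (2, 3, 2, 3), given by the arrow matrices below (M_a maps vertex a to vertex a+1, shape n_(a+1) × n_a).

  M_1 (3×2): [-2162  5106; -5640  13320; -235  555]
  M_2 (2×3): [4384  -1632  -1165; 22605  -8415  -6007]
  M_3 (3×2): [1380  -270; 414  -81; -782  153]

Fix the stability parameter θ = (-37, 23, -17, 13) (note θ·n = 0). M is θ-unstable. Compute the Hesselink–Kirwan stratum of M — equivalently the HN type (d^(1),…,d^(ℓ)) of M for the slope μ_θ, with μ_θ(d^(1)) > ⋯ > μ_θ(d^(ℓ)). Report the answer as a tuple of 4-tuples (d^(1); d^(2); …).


Barcode: M ≅ I[1,1], I[1,4], I[2,2], I[2,3], I[4,4]^2. HN layers by μ_θ (4 steps, strictly decreasing):
  μ^(1)=23; μ^(2)=13; μ^(3)=3; μ^(4)=-37

((0, 1, 0, 0); (0, 0, 0, 3); (0, 2, 2, 0); (2, 0, 0, 0))


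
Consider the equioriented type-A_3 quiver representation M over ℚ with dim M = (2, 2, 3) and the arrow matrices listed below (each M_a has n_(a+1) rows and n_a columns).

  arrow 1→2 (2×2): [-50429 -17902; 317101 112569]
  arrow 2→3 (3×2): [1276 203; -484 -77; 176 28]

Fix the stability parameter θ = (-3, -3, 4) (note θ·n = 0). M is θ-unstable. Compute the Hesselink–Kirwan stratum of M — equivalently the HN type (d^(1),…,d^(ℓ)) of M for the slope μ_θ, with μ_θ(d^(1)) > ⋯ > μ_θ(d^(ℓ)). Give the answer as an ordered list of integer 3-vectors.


Via rank(M_{q-1}∘⋯∘M_p): M ≅ I[1,2], I[1,3], I[3,3]^2.
μ_θ-semistable layers: μ^(1)=4; μ^(2)=-3

((0, 0, 3); (2, 2, 0))


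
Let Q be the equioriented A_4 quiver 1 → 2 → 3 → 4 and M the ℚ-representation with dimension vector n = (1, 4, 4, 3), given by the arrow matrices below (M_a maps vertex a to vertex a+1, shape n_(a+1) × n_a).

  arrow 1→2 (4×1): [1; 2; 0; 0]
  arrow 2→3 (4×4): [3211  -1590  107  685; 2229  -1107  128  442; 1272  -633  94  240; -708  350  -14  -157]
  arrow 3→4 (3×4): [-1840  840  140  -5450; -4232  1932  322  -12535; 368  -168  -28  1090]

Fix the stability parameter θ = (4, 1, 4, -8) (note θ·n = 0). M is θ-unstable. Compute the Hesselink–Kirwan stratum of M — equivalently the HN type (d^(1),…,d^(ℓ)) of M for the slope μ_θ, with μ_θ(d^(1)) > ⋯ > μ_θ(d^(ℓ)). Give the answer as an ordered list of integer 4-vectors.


Interval decomposition of M: I[1,3], I[2,3]^2, I[2,4], I[4,4]^2.
HN type (ℓ=5): μ^(1)=4; μ^(2)=5/2; μ^(3)=1; μ^(4)=-1; μ^(5)=-8

((0, 0, 3, 0); (1, 1, 0, 0); (0, 2, 0, 0); (0, 1, 1, 1); (0, 0, 0, 2))


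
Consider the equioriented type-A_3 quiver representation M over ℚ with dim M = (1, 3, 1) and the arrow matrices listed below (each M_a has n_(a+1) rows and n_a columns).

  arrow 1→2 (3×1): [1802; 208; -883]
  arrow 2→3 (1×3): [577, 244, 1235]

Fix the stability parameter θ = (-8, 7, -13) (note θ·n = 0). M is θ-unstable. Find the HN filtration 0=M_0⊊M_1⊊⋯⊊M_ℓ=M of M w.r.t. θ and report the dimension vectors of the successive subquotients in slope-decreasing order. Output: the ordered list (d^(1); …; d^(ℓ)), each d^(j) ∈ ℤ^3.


Interval decomposition of M: I[1,3], I[2,2]^2.
HN type (ℓ=3): μ^(1)=7; μ^(2)=-3; μ^(3)=-8

((0, 2, 0); (0, 1, 1); (1, 0, 0))


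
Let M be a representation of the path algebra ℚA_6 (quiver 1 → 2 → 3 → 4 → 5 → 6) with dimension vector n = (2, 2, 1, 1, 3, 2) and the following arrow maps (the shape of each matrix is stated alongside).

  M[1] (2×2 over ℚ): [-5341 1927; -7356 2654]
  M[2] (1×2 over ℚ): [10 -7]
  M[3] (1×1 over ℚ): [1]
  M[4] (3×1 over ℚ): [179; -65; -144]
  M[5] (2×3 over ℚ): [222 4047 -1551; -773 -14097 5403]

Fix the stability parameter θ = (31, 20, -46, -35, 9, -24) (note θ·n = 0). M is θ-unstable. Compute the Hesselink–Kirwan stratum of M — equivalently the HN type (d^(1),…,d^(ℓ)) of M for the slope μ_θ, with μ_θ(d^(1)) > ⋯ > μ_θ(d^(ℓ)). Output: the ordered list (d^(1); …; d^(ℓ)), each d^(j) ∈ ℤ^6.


Via rank(M_{q-1}∘⋯∘M_p): M ≅ I[1,2], I[1,6], I[5,5], I[5,6].
μ_θ-semistable layers: μ^(1)=51/2; μ^(2)=9; μ^(3)=-15/2

((1, 1, 0, 0, 0, 0); (0, 0, 0, 0, 1, 0); (1, 1, 1, 1, 2, 2))


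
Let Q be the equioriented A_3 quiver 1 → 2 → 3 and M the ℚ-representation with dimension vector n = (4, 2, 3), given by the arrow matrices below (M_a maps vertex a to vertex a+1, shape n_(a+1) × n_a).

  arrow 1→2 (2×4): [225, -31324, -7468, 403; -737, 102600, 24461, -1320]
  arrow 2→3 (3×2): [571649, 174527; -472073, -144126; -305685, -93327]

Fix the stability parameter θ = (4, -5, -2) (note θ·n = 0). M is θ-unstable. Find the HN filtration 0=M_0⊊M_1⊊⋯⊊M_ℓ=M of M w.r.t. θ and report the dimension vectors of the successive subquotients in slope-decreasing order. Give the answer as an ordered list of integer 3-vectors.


Barcode: M ≅ I[1,1]^2, I[1,3]^2, I[3,3]. HN layers by μ_θ (3 steps, strictly decreasing):
  μ^(1)=4; μ^(2)=-1; μ^(3)=-2

((2, 0, 0); (2, 2, 2); (0, 0, 1))


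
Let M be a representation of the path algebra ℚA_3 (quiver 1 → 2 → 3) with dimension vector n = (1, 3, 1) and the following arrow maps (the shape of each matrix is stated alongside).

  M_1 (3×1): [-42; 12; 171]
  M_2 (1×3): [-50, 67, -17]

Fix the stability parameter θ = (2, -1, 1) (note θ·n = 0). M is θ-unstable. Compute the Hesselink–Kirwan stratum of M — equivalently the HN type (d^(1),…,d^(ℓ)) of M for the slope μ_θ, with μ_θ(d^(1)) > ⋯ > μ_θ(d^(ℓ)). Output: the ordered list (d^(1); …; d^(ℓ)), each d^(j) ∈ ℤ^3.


Barcode: M ≅ I[1,3], I[2,2]^2. HN layers by μ_θ (3 steps, strictly decreasing):
  μ^(1)=1; μ^(2)=1/2; μ^(3)=-1

((0, 0, 1); (1, 1, 0); (0, 2, 0))


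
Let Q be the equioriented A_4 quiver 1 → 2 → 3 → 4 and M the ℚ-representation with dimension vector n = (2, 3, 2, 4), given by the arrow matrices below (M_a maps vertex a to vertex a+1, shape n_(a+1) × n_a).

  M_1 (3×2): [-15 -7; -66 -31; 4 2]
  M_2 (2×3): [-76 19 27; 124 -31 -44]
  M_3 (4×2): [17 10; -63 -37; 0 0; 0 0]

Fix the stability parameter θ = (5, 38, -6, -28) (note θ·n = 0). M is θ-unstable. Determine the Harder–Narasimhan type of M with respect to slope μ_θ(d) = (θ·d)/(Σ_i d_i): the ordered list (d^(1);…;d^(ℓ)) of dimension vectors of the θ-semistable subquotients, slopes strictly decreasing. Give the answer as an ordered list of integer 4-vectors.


Barcode: M ≅ I[1,2], I[1,4], I[2,4], I[4,4]^2. HN layers by μ_θ (5 steps, strictly decreasing):
  μ^(1)=38; μ^(2)=5; μ^(3)=9/4; μ^(4)=4/3; μ^(5)=-28

((0, 1, 0, 0); (1, 0, 0, 0); (1, 1, 1, 1); (0, 1, 1, 1); (0, 0, 0, 2))


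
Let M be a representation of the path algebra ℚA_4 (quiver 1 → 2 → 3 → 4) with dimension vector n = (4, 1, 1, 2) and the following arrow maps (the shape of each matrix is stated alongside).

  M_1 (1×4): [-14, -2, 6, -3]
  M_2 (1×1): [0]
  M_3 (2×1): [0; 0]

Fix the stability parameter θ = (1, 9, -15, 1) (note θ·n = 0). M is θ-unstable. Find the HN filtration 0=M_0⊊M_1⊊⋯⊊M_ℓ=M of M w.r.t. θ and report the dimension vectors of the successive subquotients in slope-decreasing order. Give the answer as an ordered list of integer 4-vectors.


Interval decomposition of M: I[1,1]^3, I[1,2], I[3,3], I[4,4]^2.
HN type (ℓ=3): μ^(1)=9; μ^(2)=1; μ^(3)=-15

((0, 1, 0, 0); (4, 0, 0, 2); (0, 0, 1, 0))


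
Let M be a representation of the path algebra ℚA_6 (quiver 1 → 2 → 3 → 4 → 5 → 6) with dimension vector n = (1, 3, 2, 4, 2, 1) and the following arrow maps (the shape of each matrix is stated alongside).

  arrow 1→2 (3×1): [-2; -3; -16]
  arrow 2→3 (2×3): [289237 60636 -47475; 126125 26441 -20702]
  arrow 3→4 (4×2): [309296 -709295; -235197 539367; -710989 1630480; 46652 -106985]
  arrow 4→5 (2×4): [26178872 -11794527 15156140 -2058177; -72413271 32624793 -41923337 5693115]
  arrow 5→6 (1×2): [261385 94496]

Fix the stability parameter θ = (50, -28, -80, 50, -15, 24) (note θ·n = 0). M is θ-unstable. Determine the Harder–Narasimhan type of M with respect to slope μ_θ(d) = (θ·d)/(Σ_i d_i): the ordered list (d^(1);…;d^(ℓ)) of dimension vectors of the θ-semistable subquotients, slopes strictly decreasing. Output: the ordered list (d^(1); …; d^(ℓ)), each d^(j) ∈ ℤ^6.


Interval decomposition of M: I[1,6], I[2,2], I[2,5], I[4,4]^2.
HN type (ℓ=6): μ^(1)=50; μ^(2)=24; μ^(3)=35/2; μ^(4)=-58/3; μ^(5)=-28; μ^(6)=-54

((0, 0, 0, 2, 0, 0); (0, 0, 0, 0, 0, 1); (0, 0, 0, 2, 2, 0); (1, 1, 1, 0, 0, 0); (0, 1, 0, 0, 0, 0); (0, 1, 1, 0, 0, 0))


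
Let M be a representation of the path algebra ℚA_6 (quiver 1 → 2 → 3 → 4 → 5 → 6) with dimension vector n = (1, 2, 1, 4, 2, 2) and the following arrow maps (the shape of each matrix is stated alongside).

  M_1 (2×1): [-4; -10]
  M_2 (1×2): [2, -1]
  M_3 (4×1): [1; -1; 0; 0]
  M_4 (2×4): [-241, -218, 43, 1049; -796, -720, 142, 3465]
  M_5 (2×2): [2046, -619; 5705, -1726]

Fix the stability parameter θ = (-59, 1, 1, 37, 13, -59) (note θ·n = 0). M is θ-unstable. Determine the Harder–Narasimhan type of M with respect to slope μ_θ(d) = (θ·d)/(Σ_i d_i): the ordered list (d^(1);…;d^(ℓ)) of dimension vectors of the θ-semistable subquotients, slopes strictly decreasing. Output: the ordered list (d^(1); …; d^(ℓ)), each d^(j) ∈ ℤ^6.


Via rank(M_{q-1}∘⋯∘M_p): M ≅ I[1,6], I[2,2], I[4,4]^2, I[4,6].
μ_θ-semistable layers: μ^(1)=37; μ^(2)=1; μ^(3)=-7/5; μ^(4)=-3; μ^(5)=-59

((0, 0, 0, 2, 0, 0); (0, 1, 0, 0, 0, 0); (0, 1, 1, 1, 1, 1); (0, 0, 0, 1, 1, 1); (1, 0, 0, 0, 0, 0))


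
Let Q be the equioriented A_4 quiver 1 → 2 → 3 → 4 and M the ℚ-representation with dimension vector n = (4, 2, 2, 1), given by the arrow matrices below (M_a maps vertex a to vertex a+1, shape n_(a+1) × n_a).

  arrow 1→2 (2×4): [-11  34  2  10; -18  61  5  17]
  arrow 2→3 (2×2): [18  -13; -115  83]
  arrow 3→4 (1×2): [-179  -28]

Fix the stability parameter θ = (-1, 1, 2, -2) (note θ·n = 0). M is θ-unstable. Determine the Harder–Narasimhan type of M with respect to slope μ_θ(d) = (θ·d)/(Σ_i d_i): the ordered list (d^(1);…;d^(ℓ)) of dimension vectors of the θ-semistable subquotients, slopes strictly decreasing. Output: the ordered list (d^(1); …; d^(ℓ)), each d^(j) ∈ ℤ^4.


Barcode: M ≅ I[1,1]^2, I[1,3], I[1,4]. HN layers by μ_θ (4 steps, strictly decreasing):
  μ^(1)=2; μ^(2)=1; μ^(3)=1/3; μ^(4)=-1

((0, 0, 1, 0); (0, 1, 0, 0); (0, 1, 1, 1); (4, 0, 0, 0))
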